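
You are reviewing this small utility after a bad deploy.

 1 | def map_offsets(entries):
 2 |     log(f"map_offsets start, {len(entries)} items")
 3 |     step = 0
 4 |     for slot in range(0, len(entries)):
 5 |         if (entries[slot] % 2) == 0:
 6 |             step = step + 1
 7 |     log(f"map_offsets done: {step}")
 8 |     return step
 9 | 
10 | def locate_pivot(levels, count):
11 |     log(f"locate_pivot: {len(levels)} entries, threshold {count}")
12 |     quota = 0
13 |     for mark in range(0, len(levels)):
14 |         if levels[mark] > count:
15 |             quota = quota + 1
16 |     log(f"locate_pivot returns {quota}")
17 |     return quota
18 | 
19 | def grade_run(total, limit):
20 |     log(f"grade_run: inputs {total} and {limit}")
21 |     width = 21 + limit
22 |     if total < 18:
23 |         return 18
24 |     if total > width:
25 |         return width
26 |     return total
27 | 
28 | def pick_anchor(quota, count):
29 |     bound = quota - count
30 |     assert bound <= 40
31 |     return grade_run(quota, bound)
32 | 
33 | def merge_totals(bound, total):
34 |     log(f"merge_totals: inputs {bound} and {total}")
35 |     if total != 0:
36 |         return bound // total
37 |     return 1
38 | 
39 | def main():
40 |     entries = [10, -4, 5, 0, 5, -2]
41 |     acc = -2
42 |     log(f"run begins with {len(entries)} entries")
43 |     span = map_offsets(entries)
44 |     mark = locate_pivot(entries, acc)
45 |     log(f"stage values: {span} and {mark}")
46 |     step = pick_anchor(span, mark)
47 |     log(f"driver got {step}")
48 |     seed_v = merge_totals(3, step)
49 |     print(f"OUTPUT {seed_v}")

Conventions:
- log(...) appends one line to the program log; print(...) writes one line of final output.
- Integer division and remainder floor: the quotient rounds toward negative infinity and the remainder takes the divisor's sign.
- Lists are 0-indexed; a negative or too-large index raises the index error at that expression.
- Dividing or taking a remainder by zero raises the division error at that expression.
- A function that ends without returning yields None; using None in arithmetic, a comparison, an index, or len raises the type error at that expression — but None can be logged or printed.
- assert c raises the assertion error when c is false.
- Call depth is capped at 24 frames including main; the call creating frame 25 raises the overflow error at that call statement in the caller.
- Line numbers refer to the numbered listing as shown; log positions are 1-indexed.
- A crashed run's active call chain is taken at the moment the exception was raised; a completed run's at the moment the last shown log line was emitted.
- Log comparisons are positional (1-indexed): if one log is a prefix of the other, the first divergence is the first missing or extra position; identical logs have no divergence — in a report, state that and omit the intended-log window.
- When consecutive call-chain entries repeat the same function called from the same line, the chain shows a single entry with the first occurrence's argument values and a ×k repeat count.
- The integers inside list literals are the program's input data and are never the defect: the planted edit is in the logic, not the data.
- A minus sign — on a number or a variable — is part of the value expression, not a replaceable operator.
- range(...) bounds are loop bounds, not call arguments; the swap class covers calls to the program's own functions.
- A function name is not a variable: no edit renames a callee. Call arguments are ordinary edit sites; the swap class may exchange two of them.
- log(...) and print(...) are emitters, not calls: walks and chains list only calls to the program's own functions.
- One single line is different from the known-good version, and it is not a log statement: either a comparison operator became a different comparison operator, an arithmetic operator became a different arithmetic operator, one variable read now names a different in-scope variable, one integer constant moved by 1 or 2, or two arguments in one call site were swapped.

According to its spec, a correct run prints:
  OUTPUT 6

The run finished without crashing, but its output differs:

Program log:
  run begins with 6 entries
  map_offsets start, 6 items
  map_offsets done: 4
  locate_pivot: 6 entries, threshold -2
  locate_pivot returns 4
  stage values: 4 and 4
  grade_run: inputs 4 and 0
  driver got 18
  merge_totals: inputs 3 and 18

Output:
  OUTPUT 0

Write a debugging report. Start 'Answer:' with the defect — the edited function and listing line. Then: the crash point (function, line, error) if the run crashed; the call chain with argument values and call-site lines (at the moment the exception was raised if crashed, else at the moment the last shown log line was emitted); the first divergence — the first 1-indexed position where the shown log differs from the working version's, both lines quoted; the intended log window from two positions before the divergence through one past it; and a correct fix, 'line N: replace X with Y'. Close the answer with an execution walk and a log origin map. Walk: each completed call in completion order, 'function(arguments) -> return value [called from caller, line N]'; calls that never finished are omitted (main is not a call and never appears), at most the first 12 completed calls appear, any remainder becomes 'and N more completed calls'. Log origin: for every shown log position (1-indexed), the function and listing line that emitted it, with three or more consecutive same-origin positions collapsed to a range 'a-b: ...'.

Answer: the defect is in main at line 48.
Key observation: Log line 9 is where behavior first shows: 'merge_totals: inputs 3 and 18' appears instead of 'merge_totals: inputs 18 and 3'.
Call chain: main -> merge_totals(3, 18) (called at line 48).
First divergence: position 9 — shown 'merge_totals: inputs 3 and 18', intended 'merge_totals: inputs 18 and 3'.
Intended log window:
  7: grade_run: inputs 4 and 0
  8: driver got 18
  9: merge_totals: inputs 18 and 3
Execution walk:
  map_offsets([10, -4, 5, 0, 5, -2]) -> 4  [called from main, line 43]
  locate_pivot([10, -4, 5, 0, 5, -2], -2) -> 4  [called from main, line 44]
  grade_run(4, 0) -> 18  [called from pick_anchor, line 31]
  pick_anchor(4, 4) -> 18  [called from main, line 46]
  merge_totals(3, 18) -> 0  [called from main, line 48]
Log origin:
  1: logged in main at line 42
  2: logged in map_offsets at line 2
  3: logged in map_offsets at line 7
  4: logged in locate_pivot at line 11
  5: logged in locate_pivot at line 16
  6: logged in main at line 45
  7: logged in grade_run at line 20
  8: logged in main at line 47
  9: logged in merge_totals at line 34
A correct fix: line 48: replace `merge_totals(3, step)` with `merge_totals(step, 3)`.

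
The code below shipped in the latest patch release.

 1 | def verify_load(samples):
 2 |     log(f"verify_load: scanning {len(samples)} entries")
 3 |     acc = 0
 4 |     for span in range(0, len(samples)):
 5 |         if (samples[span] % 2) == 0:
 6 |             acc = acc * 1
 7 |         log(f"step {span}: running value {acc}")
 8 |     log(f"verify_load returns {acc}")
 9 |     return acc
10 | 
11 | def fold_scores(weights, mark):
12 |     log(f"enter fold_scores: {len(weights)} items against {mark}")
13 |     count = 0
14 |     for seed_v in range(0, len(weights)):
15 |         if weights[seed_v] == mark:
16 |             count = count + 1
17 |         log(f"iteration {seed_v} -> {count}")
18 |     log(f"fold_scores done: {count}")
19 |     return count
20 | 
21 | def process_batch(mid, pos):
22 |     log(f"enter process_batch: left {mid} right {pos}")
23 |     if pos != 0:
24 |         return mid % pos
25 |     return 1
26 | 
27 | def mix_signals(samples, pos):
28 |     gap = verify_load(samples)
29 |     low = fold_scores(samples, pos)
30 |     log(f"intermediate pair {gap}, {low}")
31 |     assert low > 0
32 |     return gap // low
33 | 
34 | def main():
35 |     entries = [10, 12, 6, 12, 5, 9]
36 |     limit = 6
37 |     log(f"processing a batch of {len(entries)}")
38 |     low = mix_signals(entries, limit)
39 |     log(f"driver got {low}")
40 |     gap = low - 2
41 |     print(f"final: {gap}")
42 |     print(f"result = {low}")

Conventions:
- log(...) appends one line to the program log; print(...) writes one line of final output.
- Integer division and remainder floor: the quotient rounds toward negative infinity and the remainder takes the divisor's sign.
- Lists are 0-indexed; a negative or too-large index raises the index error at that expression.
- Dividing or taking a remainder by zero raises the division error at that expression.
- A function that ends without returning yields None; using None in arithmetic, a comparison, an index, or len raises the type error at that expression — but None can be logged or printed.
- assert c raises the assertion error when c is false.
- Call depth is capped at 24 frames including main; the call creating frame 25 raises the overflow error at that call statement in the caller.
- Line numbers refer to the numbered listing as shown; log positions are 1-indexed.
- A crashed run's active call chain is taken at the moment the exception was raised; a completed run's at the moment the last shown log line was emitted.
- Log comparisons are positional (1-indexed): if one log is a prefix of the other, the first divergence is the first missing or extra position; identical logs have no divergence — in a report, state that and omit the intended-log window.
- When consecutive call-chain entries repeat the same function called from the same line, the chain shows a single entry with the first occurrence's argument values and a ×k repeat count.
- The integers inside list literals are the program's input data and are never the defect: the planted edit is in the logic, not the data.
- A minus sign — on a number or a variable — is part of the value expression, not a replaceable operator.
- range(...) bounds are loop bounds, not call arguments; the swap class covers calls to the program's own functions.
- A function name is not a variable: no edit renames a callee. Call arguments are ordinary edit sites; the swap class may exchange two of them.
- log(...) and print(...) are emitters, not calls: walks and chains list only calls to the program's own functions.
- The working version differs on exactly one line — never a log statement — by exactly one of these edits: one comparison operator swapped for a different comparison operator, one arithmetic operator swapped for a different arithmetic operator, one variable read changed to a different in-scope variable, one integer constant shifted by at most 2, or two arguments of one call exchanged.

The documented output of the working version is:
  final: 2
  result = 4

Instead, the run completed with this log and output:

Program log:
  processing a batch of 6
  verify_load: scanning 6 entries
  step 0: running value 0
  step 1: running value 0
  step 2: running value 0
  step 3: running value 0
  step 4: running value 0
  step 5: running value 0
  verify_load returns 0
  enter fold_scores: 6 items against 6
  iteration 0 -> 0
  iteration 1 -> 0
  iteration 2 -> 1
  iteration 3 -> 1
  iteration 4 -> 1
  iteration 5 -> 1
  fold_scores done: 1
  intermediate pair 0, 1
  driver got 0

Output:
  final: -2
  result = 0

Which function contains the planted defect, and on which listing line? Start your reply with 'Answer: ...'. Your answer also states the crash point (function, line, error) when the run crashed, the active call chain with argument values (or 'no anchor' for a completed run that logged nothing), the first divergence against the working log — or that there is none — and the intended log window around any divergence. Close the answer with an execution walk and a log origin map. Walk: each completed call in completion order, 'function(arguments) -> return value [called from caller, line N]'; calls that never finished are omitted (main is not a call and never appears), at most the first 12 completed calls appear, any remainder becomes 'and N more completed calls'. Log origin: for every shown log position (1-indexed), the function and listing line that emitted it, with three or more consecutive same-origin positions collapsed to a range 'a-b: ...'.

Answer: the defect is in verify_load at line 6.
The tell: Everything matches until log position 3, which reads 'step 0: running value 0' in place of 'step 0: running value 1'.
Call chain: main.
First divergence: position 3 — shown 'step 0: running value 0', intended 'step 0: running value 1'.
Intended log window:
  1: processing a batch of 6
  2: verify_load: scanning 6 entries
  3: step 0: running value 1
  4: step 1: running value 2
Execution walk:
  verify_load([10, 12, 6, 12, 5, 9]) -> 0  [called from mix_signals, line 28]
  fold_scores([10, 12, 6, 12, 5, 9], 6) -> 1  [called from mix_signals, line 29]
  mix_signals([10, 12, 6, 12, 5, 9], 6) -> 0  [called from main, line 38]
Log origins:
  1: emitted by main (line 37)
  2: emitted by verify_load (line 2)
  3-8: emitted by verify_load (line 7)
  9: emitted by verify_load (line 8)
  10: emitted by fold_scores (line 12)
  11-16: emitted by fold_scores (line 17)
  17: emitted by fold_scores (line 18)
  18: emitted by mix_signals (line 30)
  19: emitted by main (line 39)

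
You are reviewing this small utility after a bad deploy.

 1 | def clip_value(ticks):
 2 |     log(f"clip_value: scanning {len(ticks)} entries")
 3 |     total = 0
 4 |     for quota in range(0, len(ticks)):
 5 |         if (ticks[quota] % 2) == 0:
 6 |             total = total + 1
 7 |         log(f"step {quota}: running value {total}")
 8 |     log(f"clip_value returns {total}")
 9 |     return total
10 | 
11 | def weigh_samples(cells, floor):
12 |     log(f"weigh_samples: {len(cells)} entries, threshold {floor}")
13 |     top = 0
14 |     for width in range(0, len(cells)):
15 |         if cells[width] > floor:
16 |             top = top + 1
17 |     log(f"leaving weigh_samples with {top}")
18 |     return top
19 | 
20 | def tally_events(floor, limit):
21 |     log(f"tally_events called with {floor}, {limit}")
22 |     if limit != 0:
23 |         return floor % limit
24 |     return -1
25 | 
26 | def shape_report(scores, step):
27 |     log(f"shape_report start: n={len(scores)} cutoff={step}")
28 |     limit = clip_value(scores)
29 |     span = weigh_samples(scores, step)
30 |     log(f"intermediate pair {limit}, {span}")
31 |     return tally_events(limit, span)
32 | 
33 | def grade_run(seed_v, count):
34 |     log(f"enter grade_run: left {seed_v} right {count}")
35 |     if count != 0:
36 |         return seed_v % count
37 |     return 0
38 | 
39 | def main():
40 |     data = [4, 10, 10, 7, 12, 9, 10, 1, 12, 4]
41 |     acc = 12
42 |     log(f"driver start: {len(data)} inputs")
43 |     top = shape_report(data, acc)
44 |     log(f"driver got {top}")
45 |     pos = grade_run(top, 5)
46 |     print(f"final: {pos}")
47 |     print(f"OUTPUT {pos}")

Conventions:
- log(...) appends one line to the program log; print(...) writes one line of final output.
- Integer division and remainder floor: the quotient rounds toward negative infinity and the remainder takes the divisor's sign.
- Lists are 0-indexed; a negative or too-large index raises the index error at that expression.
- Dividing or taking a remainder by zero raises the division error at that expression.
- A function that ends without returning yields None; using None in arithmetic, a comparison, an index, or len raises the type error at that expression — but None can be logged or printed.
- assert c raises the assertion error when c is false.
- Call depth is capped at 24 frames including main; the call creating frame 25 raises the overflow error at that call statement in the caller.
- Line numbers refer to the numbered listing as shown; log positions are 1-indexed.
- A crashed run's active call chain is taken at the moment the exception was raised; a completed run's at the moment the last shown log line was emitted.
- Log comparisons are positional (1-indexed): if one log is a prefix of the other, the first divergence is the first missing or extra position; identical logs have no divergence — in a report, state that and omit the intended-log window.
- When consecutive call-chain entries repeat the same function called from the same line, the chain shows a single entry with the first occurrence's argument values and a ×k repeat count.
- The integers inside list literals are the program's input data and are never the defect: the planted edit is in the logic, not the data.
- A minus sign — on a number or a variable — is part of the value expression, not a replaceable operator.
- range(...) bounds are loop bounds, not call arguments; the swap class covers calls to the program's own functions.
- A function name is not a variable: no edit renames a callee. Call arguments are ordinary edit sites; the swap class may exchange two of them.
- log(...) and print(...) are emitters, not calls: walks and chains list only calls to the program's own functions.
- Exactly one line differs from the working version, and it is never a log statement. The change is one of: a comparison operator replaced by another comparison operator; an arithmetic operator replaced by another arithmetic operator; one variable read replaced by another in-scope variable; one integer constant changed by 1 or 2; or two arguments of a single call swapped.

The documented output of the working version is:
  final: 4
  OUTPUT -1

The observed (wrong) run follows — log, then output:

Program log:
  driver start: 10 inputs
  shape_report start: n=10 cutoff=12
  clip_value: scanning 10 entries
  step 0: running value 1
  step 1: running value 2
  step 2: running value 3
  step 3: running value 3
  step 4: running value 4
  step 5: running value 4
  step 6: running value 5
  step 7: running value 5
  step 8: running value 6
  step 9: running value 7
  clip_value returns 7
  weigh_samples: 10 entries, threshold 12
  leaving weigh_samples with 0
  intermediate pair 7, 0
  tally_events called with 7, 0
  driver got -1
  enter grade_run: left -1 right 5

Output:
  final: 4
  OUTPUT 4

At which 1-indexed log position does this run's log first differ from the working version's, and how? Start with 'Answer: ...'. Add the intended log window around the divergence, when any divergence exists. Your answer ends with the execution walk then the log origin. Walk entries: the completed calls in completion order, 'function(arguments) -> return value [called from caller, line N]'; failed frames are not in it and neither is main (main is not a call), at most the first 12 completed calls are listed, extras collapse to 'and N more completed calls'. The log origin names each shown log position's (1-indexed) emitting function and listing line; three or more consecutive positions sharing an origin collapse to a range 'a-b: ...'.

Answer: none — the logs agree in full.
Execution walk:
  clip_value([4, 10, 10, 7, 12, 9, 10, 1, 12, 4]) -> 7  [called from shape_report, line 28]
  weigh_samples([4, 10, 10, 7, 12, 9, 10, 1, 12, 4], 12) -> 0  [called from shape_report, line 29]
  tally_events(7, 0) -> -1  [called from shape_report, line 31]
  shape_report([4, 10, 10, 7, 12, 9, 10, 1, 12, 4], 12) -> -1  [called from main, line 43]
  grade_run(-1, 5) -> 4  [called from main, line 45]
Origin of each log line:
  1: emitted by main (line 42)
  2: emitted by shape_report (line 27)
  3: emitted by clip_value (line 2)
  4-13: emitted by clip_value (line 7)
  14: emitted by clip_value (line 8)
  15: emitted by weigh_samples (line 12)
  16: emitted by weigh_samples (line 17)
  17: emitted by shape_report (line 30)
  18: emitted by tally_events (line 21)
  19: emitted by main (line 44)
  20: emitted by grade_run (line 34)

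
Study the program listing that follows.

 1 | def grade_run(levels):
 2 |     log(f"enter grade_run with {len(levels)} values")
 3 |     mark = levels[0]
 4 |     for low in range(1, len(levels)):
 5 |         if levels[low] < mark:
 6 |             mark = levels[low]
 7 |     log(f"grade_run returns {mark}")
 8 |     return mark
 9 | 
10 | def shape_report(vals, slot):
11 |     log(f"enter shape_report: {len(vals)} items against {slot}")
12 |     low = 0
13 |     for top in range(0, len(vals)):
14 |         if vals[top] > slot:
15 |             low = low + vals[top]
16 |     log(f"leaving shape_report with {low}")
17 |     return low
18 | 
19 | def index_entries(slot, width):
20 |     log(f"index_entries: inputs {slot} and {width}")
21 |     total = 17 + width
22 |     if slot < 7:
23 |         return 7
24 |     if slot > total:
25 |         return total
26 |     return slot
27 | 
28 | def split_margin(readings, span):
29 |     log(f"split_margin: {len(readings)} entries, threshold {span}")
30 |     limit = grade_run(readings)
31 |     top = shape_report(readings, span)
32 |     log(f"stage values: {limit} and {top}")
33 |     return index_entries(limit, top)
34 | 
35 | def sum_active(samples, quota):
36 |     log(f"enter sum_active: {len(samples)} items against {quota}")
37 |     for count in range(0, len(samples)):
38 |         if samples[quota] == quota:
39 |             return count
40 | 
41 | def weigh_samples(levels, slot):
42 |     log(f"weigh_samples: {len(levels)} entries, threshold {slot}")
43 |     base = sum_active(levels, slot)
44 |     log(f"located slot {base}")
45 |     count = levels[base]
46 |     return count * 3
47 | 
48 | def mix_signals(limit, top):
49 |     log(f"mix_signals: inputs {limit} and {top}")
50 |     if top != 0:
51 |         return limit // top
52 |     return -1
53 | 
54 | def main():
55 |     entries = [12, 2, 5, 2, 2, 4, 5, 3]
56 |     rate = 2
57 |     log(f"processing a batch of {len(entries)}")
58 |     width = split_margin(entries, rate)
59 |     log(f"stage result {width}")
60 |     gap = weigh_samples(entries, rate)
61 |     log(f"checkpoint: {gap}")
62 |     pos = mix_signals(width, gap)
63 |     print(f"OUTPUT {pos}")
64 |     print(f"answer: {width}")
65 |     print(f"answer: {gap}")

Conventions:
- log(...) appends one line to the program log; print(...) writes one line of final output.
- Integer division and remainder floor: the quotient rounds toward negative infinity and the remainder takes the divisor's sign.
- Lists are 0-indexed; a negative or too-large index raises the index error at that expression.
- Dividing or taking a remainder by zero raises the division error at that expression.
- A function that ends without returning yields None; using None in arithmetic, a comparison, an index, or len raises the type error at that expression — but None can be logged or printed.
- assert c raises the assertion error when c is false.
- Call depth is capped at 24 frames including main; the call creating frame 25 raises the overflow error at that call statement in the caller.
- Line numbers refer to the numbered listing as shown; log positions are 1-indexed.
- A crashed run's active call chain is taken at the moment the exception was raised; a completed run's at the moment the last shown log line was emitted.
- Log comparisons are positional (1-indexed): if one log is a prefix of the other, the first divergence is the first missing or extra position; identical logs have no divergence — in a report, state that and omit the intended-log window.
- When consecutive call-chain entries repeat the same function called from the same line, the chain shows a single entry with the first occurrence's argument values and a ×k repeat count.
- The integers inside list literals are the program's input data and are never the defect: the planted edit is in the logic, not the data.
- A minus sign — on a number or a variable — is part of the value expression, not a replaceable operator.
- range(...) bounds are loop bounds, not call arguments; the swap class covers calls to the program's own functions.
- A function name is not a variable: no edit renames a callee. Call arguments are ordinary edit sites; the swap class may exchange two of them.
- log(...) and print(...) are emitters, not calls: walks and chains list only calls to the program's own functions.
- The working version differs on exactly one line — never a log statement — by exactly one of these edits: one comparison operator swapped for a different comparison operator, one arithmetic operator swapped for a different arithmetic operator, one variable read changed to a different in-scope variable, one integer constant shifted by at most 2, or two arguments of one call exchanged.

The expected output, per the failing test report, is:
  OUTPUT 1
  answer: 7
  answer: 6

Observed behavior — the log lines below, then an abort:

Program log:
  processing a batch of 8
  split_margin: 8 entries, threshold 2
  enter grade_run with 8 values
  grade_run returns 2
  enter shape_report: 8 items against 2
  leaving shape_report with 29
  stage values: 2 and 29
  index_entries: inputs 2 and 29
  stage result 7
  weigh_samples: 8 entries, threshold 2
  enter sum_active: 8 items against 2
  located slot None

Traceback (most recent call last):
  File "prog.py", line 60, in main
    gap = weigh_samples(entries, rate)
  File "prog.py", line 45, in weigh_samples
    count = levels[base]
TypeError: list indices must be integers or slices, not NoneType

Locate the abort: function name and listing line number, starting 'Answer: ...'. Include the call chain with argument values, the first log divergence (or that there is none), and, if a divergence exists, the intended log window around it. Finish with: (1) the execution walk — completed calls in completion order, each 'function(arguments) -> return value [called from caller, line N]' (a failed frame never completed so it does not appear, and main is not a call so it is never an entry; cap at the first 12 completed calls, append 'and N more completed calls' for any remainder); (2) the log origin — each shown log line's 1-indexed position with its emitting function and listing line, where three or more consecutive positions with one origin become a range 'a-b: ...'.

Answer: the error was raised in weigh_samples, line 45.
Key fact: The earliest visible damage is log position 12 — 'located slot None' rather than the intended 'located slot 1'.
Call chain: main -> weigh_samples([12, 2, 5, 2, 2, 4, 5, 3], 2) (called at line 60).
First divergence: position 12 — the shown line 'located slot None' should read 'located slot 1'.
Intended log window:
  10: weigh_samples: 8 entries, threshold 2
  11: enter sum_active: 8 items against 2
  12: located slot 1
  13: checkpoint: 6
Execution walk:
  grade_run([12, 2, 5, 2, 2, 4, 5, 3]) -> 2  [called from split_margin, line 30]
  shape_report([12, 2, 5, 2, 2, 4, 5, 3], 2) -> 29  [called from split_margin, line 31]
  index_entries(2, 29) -> 7  [called from split_margin, line 33]
  split_margin([12, 2, 5, 2, 2, 4, 5, 3], 2) -> 7  [called from main, line 58]
  sum_active([12, 2, 5, 2, 2, 4, 5, 3], 2) -> None  [called from weigh_samples, line 43]
Log origins:
  1: from main, line 57
  2: from split_margin, line 29
  3: from grade_run, line 2
  4: from grade_run, line 7
  5: from shape_report, line 11
  6: from shape_report, line 16
  7: from split_margin, line 32
  8: from index_entries, line 20
  9: from main, line 59
  10: from weigh_samples, line 42
  11: from sum_active, line 36
  12: from weigh_samples, line 44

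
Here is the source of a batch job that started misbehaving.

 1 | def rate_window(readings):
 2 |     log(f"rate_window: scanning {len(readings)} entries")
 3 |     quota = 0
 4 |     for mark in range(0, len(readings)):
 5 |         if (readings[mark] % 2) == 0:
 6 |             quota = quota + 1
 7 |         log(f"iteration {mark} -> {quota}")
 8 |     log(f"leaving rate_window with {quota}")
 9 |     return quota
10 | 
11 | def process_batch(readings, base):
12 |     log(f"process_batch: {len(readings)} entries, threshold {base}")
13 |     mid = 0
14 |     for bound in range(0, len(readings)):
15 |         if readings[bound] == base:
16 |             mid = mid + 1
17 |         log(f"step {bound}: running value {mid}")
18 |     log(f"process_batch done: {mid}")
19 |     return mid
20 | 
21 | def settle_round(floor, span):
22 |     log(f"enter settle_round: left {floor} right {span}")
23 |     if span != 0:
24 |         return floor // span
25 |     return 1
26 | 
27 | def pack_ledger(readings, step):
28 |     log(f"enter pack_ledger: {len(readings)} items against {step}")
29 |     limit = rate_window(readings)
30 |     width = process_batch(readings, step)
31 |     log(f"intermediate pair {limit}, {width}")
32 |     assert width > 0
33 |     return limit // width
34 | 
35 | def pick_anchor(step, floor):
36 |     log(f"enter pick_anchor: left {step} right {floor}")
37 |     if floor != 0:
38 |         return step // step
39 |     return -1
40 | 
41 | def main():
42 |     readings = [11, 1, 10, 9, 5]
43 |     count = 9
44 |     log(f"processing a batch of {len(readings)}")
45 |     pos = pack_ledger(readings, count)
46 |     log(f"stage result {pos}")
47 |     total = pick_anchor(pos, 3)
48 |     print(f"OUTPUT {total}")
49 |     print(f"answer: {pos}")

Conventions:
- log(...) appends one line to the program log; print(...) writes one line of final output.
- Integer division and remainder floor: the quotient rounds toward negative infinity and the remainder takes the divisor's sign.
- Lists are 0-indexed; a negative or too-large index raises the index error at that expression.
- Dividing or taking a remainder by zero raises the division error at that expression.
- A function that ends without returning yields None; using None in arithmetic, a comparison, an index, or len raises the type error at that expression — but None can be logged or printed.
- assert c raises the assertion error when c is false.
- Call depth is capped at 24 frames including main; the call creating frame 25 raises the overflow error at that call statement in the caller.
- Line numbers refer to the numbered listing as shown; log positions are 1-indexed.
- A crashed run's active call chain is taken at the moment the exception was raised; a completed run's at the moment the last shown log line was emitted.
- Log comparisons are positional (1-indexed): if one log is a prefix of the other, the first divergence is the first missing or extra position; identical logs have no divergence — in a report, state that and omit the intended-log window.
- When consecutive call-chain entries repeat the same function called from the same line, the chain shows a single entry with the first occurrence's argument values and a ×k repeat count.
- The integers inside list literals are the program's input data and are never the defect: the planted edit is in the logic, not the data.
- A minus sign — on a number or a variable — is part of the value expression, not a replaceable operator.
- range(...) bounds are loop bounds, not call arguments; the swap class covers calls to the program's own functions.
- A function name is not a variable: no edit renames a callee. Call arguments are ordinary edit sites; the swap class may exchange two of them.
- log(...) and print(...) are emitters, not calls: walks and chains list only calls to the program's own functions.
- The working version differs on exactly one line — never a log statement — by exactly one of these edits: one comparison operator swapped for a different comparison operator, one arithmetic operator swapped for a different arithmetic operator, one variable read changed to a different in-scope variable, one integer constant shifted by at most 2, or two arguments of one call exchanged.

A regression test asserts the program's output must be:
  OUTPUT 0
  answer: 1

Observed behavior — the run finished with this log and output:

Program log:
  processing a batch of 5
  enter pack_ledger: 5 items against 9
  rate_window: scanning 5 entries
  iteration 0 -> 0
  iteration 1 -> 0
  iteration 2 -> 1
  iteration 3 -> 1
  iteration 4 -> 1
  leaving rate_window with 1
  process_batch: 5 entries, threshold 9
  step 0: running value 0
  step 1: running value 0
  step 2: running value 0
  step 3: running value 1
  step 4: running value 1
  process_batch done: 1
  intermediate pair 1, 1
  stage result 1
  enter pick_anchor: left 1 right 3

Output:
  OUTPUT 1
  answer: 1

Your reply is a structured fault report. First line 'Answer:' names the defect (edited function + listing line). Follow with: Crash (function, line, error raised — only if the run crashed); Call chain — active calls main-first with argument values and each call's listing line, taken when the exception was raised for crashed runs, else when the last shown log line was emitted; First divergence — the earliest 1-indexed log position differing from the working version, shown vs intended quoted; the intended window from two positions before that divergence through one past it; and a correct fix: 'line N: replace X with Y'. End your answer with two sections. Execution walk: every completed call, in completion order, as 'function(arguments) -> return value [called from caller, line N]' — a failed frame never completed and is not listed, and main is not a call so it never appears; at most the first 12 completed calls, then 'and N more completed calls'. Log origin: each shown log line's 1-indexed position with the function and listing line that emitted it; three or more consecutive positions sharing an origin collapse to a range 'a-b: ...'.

Answer: the defect is in pick_anchor at line 38.
Core observation: Log streams are identical — the defect surfaces only in the printed output.
Call chain: main -> pick_anchor(1, 3) (called at line 47).
First divergence: none; the two logs match at every position.
Execution walk:
  rate_window([11, 1, 10, 9, 5]) -> 1  [called from pack_ledger, line 29]
  process_batch([11, 1, 10, 9, 5], 9) -> 1  [called from pack_ledger, line 30]
  pack_ledger([11, 1, 10, 9, 5], 9) -> 1  [called from main, line 45]
  pick_anchor(1, 3) -> 1  [called from main, line 47]
Origin of each log line:
  1: from main, line 44
  2: from pack_ledger, line 28
  3: from rate_window, line 2
  4-8: from rate_window, line 7
  9: from rate_window, line 8
  10: from process_batch, line 12
  11-15: from process_batch, line 17
  16: from process_batch, line 18
  17: from pack_ledger, line 31
  18: from main, line 46
  19: from pick_anchor, line 36
A correct fix: line 38: replace `step // step` with `step // floor`.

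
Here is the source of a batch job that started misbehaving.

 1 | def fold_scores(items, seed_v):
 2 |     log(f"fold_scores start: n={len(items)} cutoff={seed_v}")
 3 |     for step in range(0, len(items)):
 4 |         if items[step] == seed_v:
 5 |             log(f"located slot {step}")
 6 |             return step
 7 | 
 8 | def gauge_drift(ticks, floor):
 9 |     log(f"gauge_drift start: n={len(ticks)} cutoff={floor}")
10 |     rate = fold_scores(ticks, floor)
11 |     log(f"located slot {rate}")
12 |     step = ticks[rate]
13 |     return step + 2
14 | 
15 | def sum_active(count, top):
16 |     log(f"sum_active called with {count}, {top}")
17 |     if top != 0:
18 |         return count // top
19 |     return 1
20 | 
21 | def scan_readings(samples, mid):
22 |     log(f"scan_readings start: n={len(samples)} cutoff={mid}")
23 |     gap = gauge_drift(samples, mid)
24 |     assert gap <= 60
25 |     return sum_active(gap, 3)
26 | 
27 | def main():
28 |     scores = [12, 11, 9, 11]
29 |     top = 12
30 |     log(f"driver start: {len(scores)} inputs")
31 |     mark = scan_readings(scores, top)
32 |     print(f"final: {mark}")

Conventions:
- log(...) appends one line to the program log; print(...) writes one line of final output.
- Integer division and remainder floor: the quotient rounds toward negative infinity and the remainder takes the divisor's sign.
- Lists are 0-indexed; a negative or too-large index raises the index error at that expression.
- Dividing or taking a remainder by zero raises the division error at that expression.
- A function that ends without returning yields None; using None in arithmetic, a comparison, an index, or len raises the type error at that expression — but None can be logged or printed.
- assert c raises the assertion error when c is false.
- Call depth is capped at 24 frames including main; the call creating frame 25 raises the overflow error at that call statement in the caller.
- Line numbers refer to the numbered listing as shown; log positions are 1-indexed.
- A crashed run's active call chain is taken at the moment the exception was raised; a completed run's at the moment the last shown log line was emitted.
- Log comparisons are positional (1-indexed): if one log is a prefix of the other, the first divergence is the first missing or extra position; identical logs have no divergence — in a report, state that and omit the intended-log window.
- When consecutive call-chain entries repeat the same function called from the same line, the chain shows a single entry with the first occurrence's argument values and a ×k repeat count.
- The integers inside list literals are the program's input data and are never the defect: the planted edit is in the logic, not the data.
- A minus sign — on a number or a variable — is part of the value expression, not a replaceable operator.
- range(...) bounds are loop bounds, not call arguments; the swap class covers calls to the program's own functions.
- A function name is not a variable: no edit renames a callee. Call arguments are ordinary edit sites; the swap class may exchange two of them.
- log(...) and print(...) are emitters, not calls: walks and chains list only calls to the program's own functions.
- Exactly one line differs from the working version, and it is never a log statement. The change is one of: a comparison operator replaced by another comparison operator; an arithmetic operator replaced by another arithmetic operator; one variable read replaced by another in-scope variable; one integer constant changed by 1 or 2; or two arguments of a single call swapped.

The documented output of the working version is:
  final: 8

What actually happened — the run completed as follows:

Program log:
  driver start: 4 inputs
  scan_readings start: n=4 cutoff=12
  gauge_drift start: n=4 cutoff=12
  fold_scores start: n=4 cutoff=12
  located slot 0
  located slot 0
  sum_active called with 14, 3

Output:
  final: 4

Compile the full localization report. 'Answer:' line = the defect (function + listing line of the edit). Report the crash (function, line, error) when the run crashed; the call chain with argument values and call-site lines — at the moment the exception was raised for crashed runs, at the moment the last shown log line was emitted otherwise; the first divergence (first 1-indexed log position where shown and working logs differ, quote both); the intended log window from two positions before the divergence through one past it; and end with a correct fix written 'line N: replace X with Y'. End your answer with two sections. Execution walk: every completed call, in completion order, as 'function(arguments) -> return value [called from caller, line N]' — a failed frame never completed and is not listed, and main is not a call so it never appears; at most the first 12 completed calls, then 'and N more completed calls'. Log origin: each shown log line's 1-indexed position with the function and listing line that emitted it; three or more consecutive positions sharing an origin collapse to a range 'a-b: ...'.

Answer: the defect is in gauge_drift at line 13.
Core observation: The earliest visible damage is log position 7 — 'sum_active called with 14, 3' rather than the intended 'sum_active called with 24, 3'.
Call chain: main -> scan_readings([12, 11, 9, 11], 12) (called at line 31) -> sum_active(14, 3) (called at line 25).
First divergence: position 7 — shown 'sum_active called with 14, 3', intended 'sum_active called with 24, 3'.
Intended log window:
  5: located slot 0
  6: located slot 0
  7: sum_active called with 24, 3
Execution walk:
  fold_scores([12, 11, 9, 11], 12) -> 0  [called from gauge_drift, line 10]
  gauge_drift([12, 11, 9, 11], 12) -> 14  [called from scan_readings, line 23]
  sum_active(14, 3) -> 4  [called from scan_readings, line 25]
  scan_readings([12, 11, 9, 11], 12) -> 4  [called from main, line 31]
Log origin:
  1: logged in main at line 30
  2: logged in scan_readings at line 22
  3: logged in gauge_drift at line 9
  4: logged in fold_scores at line 2
  5: logged in fold_scores at line 5
  6: logged in gauge_drift at line 11
  7: logged in sum_active at line 16
A correct fix: line 13: replace `+` with `*`.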